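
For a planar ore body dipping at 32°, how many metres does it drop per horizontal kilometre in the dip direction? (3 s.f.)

drop per km = 1000 × tan 32° = 1000 × 0.6249

625 m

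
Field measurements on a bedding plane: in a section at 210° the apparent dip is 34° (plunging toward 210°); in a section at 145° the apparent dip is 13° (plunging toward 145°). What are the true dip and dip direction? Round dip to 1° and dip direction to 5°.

true dip 34°, dip direction 215°

The two traces are lines in the plane: v₁ = (sin 210°·cos 34°, cos 210°·cos 34°, −sin 34°), v₂ = (sin 145°·cos 13°, cos 145°·cos 13°, −sin 13°).
Cross product v₁ × v₂ gives the pole to the plane: n ∝ (-0.285, -0.406, 0.732).
Dip δ = arctan(|n_h|/n_z) = arctan(0.496/0.732) = 34.1°.
The horizontal component of n points toward azimuth atan2(n_x, n_y) = 215°, the dip direction.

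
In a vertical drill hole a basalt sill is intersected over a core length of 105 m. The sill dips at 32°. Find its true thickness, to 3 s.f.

89.0 m

True thickness t = h · cos(dip) = 105 × cos 32°
t = 105 × 0.8480 = 89.045 m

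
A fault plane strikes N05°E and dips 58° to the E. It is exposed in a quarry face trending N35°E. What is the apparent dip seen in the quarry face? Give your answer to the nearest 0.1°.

38.7°

The section lies 30° from the strike.
tan α = tan 58° × sin 30° = 1.6003 × 0.5000 = 0.8002
α = arctan(0.8002) = 38.67°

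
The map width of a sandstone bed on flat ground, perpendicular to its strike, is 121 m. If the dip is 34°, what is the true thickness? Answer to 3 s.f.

67.7 m

True thickness t = w · sin(dip) = 121 × sin 34°
t = 121 × 0.5592 = 67.662 m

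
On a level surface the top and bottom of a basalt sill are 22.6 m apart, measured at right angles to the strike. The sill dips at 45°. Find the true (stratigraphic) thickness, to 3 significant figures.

16.0 m

True thickness t = w · sin(dip) = 22.6 × sin 45°
t = 22.6 × 0.7071 = 15.981 m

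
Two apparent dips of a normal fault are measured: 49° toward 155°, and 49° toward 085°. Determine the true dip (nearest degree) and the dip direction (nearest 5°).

Represent each trace as a vector plunging at its apparent dip toward its trend (east-north-up frame): v₁ = (0.277, -0.595, -0.755), v₂ = (0.654, 0.057, -0.755).
The plane normal is n = v₁ × v₂ ∝ (0.492, -0.284, 0.404).
Dip δ = arctan(|n_h|/n_z) = arctan(0.568/0.404) = 54.5°.
The horizontal component of n points toward azimuth atan2(n_x, n_y) = 120°, the dip direction.

true dip 55°, dip direction 120°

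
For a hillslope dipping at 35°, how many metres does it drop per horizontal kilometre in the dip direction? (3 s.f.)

drop per km = 1000 × tan 35° = 1000 × 0.7002

700 m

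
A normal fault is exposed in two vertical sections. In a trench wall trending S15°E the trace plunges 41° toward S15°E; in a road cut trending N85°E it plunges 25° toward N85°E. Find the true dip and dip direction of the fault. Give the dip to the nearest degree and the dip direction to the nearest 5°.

Represent each trace as a vector plunging at its apparent dip toward its trend (east-north-up frame): v₁ = (0.195, -0.729, -0.656), v₂ = (0.903, 0.079, -0.423).
The plane normal is n = v₁ × v₂ ∝ (0.360, -0.510, 0.674).
True dip = arccos(n_z / |n|) = arccos(0.7336) = 42.8°.
Dip direction = atan2(0.360, -0.510) = 145° (azimuth of n's horizontal projection).

true dip 43°, dip direction 145°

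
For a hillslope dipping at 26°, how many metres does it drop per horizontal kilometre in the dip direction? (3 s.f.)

488 m

drop per km = 1000 × tan 26° = 1000 × 0.4877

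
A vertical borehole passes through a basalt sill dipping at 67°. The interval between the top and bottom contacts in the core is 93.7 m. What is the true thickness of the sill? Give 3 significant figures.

True thickness t = h · cos(dip) = 93.7 × cos 67°
t = 93.7 × 0.3907 = 36.612 m

36.6 m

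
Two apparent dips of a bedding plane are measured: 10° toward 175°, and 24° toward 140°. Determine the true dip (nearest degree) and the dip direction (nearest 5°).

true dip 29°, dip direction 105°

Each apparent-dip line lies in the plane. As unit vectors (x east, y north, z up), v₁ plunges 10°→175° and v₂ plunges 24°→140°.
n = v₁ × v₂ = (0.278, -0.067, 0.516) (taken with n_z > 0).
tan δ = √(n_x²+n_y²)/n_z = 0.285/0.516, so δ = 29.0°.
Dip direction = azimuth of (n_x, n_y) = atan2(0.278, -0.067) = 104°.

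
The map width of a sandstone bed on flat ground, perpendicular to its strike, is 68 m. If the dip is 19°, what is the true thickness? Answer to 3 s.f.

True thickness t = w · sin(dip) = 68 × sin 19°
t = 68 × 0.3256 = 22.139 m

22.1 m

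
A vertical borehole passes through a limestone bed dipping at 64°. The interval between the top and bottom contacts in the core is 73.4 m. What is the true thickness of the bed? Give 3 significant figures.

True thickness t = h · cos(dip) = 73.4 × cos 64°
t = 73.4 × 0.4384 = 32.176 m

32.2 m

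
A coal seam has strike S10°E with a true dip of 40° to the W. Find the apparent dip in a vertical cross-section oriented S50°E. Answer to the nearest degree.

The strike is S10°E and the section trends S50°E; the acute angle between them is β = 40°.
tan α = tan 40° × sin 40° = 0.8391 × 0.6428 = 0.5394
α = arctan(0.5394) = 28.34°

28°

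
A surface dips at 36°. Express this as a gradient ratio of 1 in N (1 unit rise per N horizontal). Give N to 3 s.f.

1 in 1.38

1 : N means tan θ = 1/N, so N = 1/tan 36° = 1/0.7265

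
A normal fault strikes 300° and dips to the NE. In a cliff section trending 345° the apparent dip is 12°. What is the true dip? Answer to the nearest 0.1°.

16.7°

The section is 45° from the strike.
tan(true dip) = tan 12° / sin 45° = 0.3006
δ = arctan(0.3006) = 16.73°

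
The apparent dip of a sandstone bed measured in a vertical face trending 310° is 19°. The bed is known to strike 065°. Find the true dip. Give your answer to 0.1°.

β = acute angle between strike 065° and section 310° = 65°.
tan(true dip) = tan 19° / sin 65° = 0.3799
δ = arctan(0.3799) = 20.80°

20.8°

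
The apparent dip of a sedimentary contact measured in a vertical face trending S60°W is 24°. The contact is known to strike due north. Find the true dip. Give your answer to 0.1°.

The section is 60° from the strike.
tan(true dip) = tan 24° / sin 60° = 0.5141
true dip = arctan 0.5141 = 27.21°

27.2°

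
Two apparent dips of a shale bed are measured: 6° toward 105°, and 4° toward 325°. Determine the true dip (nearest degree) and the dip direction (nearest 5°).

true dip 14°, dip direction 040°

Each apparent-dip line lies in the plane. As unit vectors (x east, y north, z up), v₁ plunges 6°→105° and v₂ plunges 4°→325°.
n = v₁ × v₂ = (0.103, 0.127, 0.638) (taken with n_z > 0).
Dip δ = arctan(|n_h|/n_z) = arctan(0.164/0.638) = 14.4°.
Dip direction = atan2(0.103, 0.127) = 39° (azimuth of n's horizontal projection).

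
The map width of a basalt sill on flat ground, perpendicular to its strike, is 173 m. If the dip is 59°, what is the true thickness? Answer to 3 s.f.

True thickness t = w · sin(dip) = 173 × sin 59°
t = 173 × 0.8572 = 148.290 m

148 m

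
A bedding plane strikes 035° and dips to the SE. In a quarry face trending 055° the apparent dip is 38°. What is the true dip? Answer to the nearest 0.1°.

The section is 20° from the strike.
tan(true dip) = tan 38° / sin 20° = 2.2843
δ = arctan(2.2843) = 66.36°

66.4°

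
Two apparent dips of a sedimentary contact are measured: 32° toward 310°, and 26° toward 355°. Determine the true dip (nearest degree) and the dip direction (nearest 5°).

true dip 32°, dip direction 315°

The two traces are lines in the plane: v₁ = (sin 310°·cos 32°, cos 310°·cos 32°, −sin 32°), v₂ = (sin 355°·cos 26°, cos 355°·cos 26°, −sin 26°).
n = v₁ × v₂ = (-0.236, 0.243, 0.539) (taken with n_z > 0).
Dip δ = arctan(|n_h|/n_z) = arctan(0.339/0.539) = 32.1°.
Dip direction = azimuth of (n_x, n_y) = atan2(-0.236, 0.243) = 316°.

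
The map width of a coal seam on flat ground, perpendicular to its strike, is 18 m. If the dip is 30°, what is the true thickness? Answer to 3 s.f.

9.00 m

True thickness t = w · sin(dip) = 18 × sin 30°
t = 18 × 0.5000 = 9.000 m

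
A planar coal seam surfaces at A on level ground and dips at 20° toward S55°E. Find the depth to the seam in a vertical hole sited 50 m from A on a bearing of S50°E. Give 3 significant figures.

18.1 m

The hole lies 5° from the dip direction, so the down-dip offset is 50 × cos 5° = 49.81 m.
Depth = down-dip offset × tan(dip) = 49.81 × tan 20° = 49.81 × 0.3640
Depth = 18.13 m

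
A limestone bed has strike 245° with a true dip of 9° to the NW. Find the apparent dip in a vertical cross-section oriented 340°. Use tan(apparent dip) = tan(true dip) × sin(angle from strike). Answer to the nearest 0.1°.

9.0°

Angle between strike (245°) and section (340°): β = 85°.
tan α = tan 9° × sin 85° = 0.1584 × 0.9962 = 0.1578
α = arctan(0.1578) = 8.97°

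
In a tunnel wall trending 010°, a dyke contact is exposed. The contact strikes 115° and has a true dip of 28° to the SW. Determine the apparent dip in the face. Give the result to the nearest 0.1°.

The strike is 115° and the section trends 010°; the acute angle between them is β = 75°.
tan α = tan 28° × sin 75° = 0.5317 × 0.9659 = 0.5136
α = arctan(0.5136) = 27.18°

27.2°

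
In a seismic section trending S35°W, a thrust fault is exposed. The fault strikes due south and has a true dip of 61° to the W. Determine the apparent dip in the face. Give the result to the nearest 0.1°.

The strike is due south and the section trends S35°W; the acute angle between them is β = 35°.
tan α = tan 61° × sin 35° = 1.8040 × 0.5736 = 1.0348
apparent dip = arctan 1.0348 = 45.98°

46.0°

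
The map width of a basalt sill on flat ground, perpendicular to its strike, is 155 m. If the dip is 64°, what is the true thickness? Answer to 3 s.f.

139 m

True thickness t = w · sin(dip) = 155 × sin 64°
t = 155 × 0.8988 = 139.313 m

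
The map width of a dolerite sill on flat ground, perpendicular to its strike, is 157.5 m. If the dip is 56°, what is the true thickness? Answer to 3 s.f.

True thickness t = w · sin(dip) = 157.5 × sin 56°
t = 157.5 × 0.8290 = 130.573 m

131 m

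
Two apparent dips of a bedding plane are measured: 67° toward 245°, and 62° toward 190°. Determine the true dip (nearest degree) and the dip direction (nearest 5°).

true dip 68°, dip direction 230°

Represent each trace as a vector plunging at its apparent dip toward its trend (east-north-up frame): v₁ = (-0.354, -0.165, -0.921), v₂ = (-0.082, -0.462, -0.883).
The plane normal is n = v₁ × v₂ ∝ (-0.280, -0.238, 0.150).
True dip = arccos(n_z / |n|) = arccos(0.3788) = 67.7°.
Dip direction = atan2(-0.280, -0.238) = 230° (azimuth of n's horizontal projection).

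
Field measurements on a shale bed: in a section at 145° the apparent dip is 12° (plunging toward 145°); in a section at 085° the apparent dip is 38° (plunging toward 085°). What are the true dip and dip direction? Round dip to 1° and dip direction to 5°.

true dip 39°, dip direction 070°

Represent each trace as a vector plunging at its apparent dip toward its trend (east-north-up frame): v₁ = (0.561, -0.801, -0.208), v₂ = (0.785, 0.069, -0.616).
n = v₁ × v₂ = (0.508, 0.182, 0.668) (taken with n_z > 0).
Dip δ = arctan(|n_h|/n_z) = arctan(0.539/0.668) = 38.9°.
Dip direction = atan2(0.508, 0.182) = 70° (azimuth of n's horizontal projection).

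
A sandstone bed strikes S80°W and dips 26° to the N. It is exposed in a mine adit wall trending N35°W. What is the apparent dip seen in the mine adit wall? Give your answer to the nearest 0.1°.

23.8°

The section lies 65° from the strike.
tan α = tan 26° × sin 65° = 0.4877 × 0.9063 = 0.4420
apparent dip = arctan 0.4420 = 23.85°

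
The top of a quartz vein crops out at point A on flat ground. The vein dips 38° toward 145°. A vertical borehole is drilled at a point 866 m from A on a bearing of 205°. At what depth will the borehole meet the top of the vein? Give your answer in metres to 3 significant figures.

338 m

The hole lies 60° from the dip direction, so the down-dip offset is 866 × cos 60° = 433.00 m.
Depth = down-dip offset × tan(dip) = 433.00 × tan 38° = 433.00 × 0.7813
Depth = 338.30 m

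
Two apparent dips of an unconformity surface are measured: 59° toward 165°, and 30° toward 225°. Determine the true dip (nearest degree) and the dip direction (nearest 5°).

true dip 59°, dip direction 155°

The two traces are lines in the plane: v₁ = (sin 165°·cos 59°, cos 165°·cos 59°, −sin 59°), v₂ = (sin 225°·cos 30°, cos 225°·cos 30°, −sin 30°).
n = v₁ × v₂ = (0.276, -0.592, 0.386) (taken with n_z > 0).
tan δ = √(n_x²+n_y²)/n_z = 0.653/0.386, so δ = 59.4°.
Dip direction = atan2(0.276, -0.592) = 155° (azimuth of n's horizontal projection).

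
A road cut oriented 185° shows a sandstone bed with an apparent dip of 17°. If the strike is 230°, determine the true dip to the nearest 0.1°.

The section is 45° from the strike.
tan(true dip) = tan 17° / sin 45° = 0.4324
δ = arctan(0.4324) = 23.38°

23.4°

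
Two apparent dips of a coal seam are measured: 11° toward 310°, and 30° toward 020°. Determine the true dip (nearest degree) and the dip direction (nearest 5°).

Each apparent-dip line lies in the plane. As unit vectors (x east, y north, z up), v₁ plunges 11°→310° and v₂ plunges 30°→020°.
n = v₁ × v₂ = (0.160, 0.433, 0.799) (taken with n_z > 0).
True dip = arccos(n_z / |n|) = arccos(0.8660) = 30.0°.
Dip direction = azimuth of (n_x, n_y) = atan2(0.160, 0.433) = 20°.

true dip 30°, dip direction 020°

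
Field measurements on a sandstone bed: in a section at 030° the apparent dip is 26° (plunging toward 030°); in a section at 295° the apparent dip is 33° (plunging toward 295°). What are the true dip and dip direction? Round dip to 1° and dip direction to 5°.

Represent each trace as a vector plunging at its apparent dip toward its trend (east-north-up frame): v₁ = (0.449, 0.778, -0.438), v₂ = (-0.760, 0.354, -0.545).
Cross product v₁ × v₂ gives the pole to the plane: n ∝ (-0.269, 0.578, 0.751).
True dip = arccos(n_z / |n|) = arccos(0.7624) = 40.3°.
Dip direction = azimuth of (n_x, n_y) = atan2(-0.269, 0.578) = 335°.

true dip 40°, dip direction 335°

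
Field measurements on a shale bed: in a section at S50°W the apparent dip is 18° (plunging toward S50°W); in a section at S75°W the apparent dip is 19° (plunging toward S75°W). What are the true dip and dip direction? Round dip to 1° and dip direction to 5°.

Each apparent-dip line lies in the plane. As unit vectors (x east, y north, z up), v₁ plunges 18°→S50°W and v₂ plunges 19°→S75°W.
The plane normal is n = v₁ × v₂ ∝ (-0.123, -0.045, 0.380).
True dip = arccos(n_z / |n|) = arccos(0.9451) = 19.1°.
The horizontal component of n points toward azimuth atan2(n_x, n_y) = 250°, the dip direction.

true dip 19°, dip direction 250°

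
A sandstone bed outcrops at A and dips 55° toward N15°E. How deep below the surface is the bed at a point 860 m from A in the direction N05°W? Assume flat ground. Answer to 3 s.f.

1150 m

The hole lies 20° from the dip direction, so the down-dip offset is 860 × cos 20° = 808.14 m.
Depth = down-dip offset × tan(dip) = 808.14 × tan 55° = 808.14 × 1.4281
Depth = 1154.14 m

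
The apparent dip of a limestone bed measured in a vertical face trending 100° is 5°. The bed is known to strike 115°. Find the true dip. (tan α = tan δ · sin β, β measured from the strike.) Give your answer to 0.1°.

The section is 15° from the strike.
tan δ = tan α / sin β = tan 5° / sin 15° = 0.0875 / 0.2588 = 0.3380
true dip = arctan 0.3380 = 18.68°

18.7°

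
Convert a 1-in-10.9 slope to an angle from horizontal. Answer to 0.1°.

tan θ = 1/10.9 = 0.0917
θ = arctan(0.0917) = 5.24°

5.2°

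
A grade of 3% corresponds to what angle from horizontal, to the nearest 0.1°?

tan θ = 3/100 = 0.0300
θ = arctan(0.0300) = 1.72°

1.7°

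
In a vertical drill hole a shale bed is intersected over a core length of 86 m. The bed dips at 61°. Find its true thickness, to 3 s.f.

41.7 m

True thickness t = h · cos(dip) = 86 × cos 61°
t = 86 × 0.4848 = 41.694 m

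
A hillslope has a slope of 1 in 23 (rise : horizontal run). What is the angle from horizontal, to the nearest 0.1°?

2.5°

tan θ = 1/23 = 0.0435
θ = arctan(0.0435) = 2.49°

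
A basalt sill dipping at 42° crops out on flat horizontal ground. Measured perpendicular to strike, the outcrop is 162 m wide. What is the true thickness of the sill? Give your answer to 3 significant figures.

108 m

True thickness t = w · sin(dip) = 162 × sin 42°
t = 162 × 0.6691 = 108.399 m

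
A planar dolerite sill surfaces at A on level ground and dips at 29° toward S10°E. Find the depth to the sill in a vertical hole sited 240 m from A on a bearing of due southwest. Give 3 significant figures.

The hole lies 55° from the dip direction, so the down-dip offset is 240 × cos 55° = 137.66 m.
Depth = down-dip offset × tan(dip) = 137.66 × tan 29° = 137.66 × 0.5543
Depth = 76.31 m

76.3 m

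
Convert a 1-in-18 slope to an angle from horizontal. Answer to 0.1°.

3.2°

tan θ = 1/18 = 0.0556
θ = arctan(0.0556) = 3.18°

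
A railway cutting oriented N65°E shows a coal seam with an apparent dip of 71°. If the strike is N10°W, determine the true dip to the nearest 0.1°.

71.6°

The section is 75° from the strike.
tan δ = tan α / sin β = tan 71° / sin 75° = 2.9042 / 0.9659 = 3.0067
δ = arctan(3.0067) = 71.60°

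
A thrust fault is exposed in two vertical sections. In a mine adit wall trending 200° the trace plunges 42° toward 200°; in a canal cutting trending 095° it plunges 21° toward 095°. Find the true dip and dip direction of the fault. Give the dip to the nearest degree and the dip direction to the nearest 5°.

Represent each trace as a vector plunging at its apparent dip toward its trend (east-north-up frame): v₁ = (-0.254, -0.698, -0.669), v₂ = (0.930, -0.081, -0.358).
The plane normal is n = v₁ × v₂ ∝ (0.196, -0.713, 0.670).
Dip δ = arctan(|n_h|/n_z) = arctan(0.740/0.670) = 47.8°.
Dip direction = atan2(0.196, -0.713) = 165° (azimuth of n's horizontal projection).

true dip 48°, dip direction 165°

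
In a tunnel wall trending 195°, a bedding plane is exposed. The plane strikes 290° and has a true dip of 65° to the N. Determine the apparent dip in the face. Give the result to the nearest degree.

65°

Angle between strike (290°) and section (195°): β = 85°.
tan(apparent dip) = tan 65° · sin 85° = 2.1363
α = arctan(2.1363) = 64.92°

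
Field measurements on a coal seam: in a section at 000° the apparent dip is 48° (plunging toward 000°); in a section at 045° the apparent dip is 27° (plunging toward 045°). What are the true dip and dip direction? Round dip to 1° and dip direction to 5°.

The two traces are lines in the plane: v₁ = (sin 0°·cos 48°, cos 0°·cos 48°, −sin 48°), v₂ = (sin 45°·cos 27°, cos 45°·cos 27°, −sin 27°).
Cross product v₁ × v₂ gives the pole to the plane: n ∝ (-0.164, 0.468, 0.422).
Dip δ = arctan(|n_h|/n_z) = arctan(0.496/0.422) = 49.7°.
The horizontal component of n points toward azimuth atan2(n_x, n_y) = 341°, the dip direction.

true dip 50°, dip direction 340°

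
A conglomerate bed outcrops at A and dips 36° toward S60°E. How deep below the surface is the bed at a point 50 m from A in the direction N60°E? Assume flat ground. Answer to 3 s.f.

18.2 m

The hole lies 60° from the dip direction, so the down-dip offset is 50 × cos 60° = 25.00 m.
Depth = down-dip offset × tan(dip) = 25.00 × tan 36° = 25.00 × 0.7265
Depth = 18.16 m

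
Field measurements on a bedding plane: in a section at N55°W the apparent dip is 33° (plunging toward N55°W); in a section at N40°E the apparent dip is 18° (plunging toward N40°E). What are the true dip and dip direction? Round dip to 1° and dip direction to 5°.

true dip 37°, dip direction 335°

Each apparent-dip line lies in the plane. As unit vectors (x east, y north, z up), v₁ plunges 33°→N55°W and v₂ plunges 18°→N40°E.
The plane normal is n = v₁ × v₂ ∝ (-0.248, 0.545, 0.795).
tan δ = √(n_x²+n_y²)/n_z = 0.599/0.795, so δ = 37.0°.
The horizontal component of n points toward azimuth atan2(n_x, n_y) = 336°, the dip direction.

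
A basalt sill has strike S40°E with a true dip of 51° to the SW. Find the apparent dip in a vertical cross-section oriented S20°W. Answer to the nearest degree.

The section lies 60° from the strike.
tan α = tan 51° × sin 60° = 1.2349 × 0.8660 = 1.0695
α = arctan(1.0695) = 46.92°

47°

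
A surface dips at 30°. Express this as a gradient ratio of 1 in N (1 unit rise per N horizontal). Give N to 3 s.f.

1 in 1.73

1 : N means tan θ = 1/N, so N = 1/tan 30° = 1/0.5774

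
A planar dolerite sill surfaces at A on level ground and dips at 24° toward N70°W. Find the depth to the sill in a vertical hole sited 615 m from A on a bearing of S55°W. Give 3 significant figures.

The hole lies 55° from the dip direction, so the down-dip offset is 615 × cos 55° = 352.75 m.
Depth = down-dip offset × tan(dip) = 352.75 × tan 24° = 352.75 × 0.4452
Depth = 157.05 m

157 m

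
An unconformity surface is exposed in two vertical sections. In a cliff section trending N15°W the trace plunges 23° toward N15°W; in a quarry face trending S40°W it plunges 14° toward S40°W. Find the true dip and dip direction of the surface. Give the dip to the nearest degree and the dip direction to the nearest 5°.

true dip 36°, dip direction 290°

The two traces are lines in the plane: v₁ = (sin 345°·cos 23°, cos 345°·cos 23°, −sin 23°), v₂ = (sin 220°·cos 14°, cos 220°·cos 14°, −sin 14°).
The plane normal is n = v₁ × v₂ ∝ (-0.506, 0.186, 0.732).
tan δ = √(n_x²+n_y²)/n_z = 0.539/0.732, so δ = 36.4°.
The horizontal component of n points toward azimuth atan2(n_x, n_y) = 290°, the dip direction.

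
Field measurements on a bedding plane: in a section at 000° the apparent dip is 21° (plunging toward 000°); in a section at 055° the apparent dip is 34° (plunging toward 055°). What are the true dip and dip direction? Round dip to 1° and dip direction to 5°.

The two traces are lines in the plane: v₁ = (sin 0°·cos 21°, cos 0°·cos 21°, −sin 21°), v₂ = (sin 55°·cos 34°, cos 55°·cos 34°, −sin 34°).
Cross product v₁ × v₂ gives the pole to the plane: n ∝ (0.352, 0.243, 0.634).
True dip = arccos(n_z / |n|) = arccos(0.8290) = 34.0°.
The horizontal component of n points toward azimuth atan2(n_x, n_y) = 55°, the dip direction.

true dip 34°, dip direction 055°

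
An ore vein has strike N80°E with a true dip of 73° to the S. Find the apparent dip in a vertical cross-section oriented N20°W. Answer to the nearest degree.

The strike is N80°E and the section trends N20°W; the acute angle between them is β = 80°.
tan(apparent dip) = tan 73° · sin 80° = 3.2212
α = arctan(3.2212) = 72.75°

73°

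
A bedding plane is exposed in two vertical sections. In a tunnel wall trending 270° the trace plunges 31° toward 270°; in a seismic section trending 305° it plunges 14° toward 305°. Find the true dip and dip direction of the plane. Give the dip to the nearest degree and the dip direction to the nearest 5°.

true dip 36°, dip direction 235°

Each apparent-dip line lies in the plane. As unit vectors (x east, y north, z up), v₁ plunges 31°→270° and v₂ plunges 14°→305°.
Cross product v₁ × v₂ gives the pole to the plane: n ∝ (-0.287, -0.202, 0.477).
tan δ = √(n_x²+n_y²)/n_z = 0.351/0.477, so δ = 36.3°.
Dip direction = azimuth of (n_x, n_y) = atan2(-0.287, -0.202) = 235°.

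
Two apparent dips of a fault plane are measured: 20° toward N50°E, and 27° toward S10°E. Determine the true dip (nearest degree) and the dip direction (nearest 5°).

The two traces are lines in the plane: v₁ = (sin 50°·cos 20°, cos 50°·cos 20°, −sin 20°), v₂ = (sin 170°·cos 27°, cos 170°·cos 27°, −sin 27°).
n = v₁ × v₂ = (0.574, -0.274, 0.725) (taken with n_z > 0).
True dip = arccos(n_z / |n|) = arccos(0.7516) = 41.3°.
Dip direction = atan2(0.574, -0.274) = 115° (azimuth of n's horizontal projection).

true dip 41°, dip direction 115°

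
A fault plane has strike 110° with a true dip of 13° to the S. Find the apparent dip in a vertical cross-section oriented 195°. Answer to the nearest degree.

13°

Angle between strike (110°) and section (195°): β = 85°.
tan α = tan 13° × sin 85° = 0.2309 × 0.9962 = 0.2300
apparent dip = arctan 0.2300 = 12.95°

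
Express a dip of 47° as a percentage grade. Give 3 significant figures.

107%

grade % = 100 × tan 47° = 100 × 1.0724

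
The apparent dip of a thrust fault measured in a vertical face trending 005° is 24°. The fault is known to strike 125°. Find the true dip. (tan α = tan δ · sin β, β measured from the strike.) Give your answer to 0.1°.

27.2°

β = acute angle between strike 125° and section 005° = 60°.
tan(true dip) = tan 24° / sin 60° = 0.5141
true dip = arctan 0.5141 = 27.21°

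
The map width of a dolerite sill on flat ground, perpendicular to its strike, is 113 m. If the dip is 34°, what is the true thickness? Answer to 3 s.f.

True thickness t = w · sin(dip) = 113 × sin 34°
t = 113 × 0.5592 = 63.189 m

63.2 m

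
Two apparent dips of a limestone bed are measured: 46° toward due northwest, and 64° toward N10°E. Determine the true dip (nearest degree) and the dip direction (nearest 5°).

Represent each trace as a vector plunging at its apparent dip toward its trend (east-north-up frame): v₁ = (-0.491, 0.491, -0.719), v₂ = (0.076, 0.432, -0.899).
n = v₁ × v₂ = (0.131, 0.496, 0.249) (taken with n_z > 0).
tan δ = √(n_x²+n_y²)/n_z = 0.513/0.249, so δ = 64.1°.
Dip direction = azimuth of (n_x, n_y) = atan2(0.131, 0.496) = 15°.

true dip 64°, dip direction 015°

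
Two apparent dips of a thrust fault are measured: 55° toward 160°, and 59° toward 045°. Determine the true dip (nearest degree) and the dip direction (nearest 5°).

true dip 71°, dip direction 100°

Each apparent-dip line lies in the plane. As unit vectors (x east, y north, z up), v₁ plunges 55°→160° and v₂ plunges 59°→045°.
Cross product v₁ × v₂ gives the pole to the plane: n ∝ (0.760, -0.130, 0.268).
True dip = arccos(n_z / |n|) = arccos(0.3279) = 70.9°.
Dip direction = azimuth of (n_x, n_y) = atan2(0.760, -0.130) = 100°.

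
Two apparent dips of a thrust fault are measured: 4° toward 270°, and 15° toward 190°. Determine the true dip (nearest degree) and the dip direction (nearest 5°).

Each apparent-dip line lies in the plane. As unit vectors (x east, y north, z up), v₁ plunges 4°→270° and v₂ plunges 15°→190°.
The plane normal is n = v₁ × v₂ ∝ (-0.066, -0.246, 0.949).
tan δ = √(n_x²+n_y²)/n_z = 0.255/0.949, so δ = 15.1°.
Dip direction = azimuth of (n_x, n_y) = atan2(-0.066, -0.246) = 195°.

true dip 15°, dip direction 195°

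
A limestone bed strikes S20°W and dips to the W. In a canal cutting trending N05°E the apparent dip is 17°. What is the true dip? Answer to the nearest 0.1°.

49.8°

The section is 15° from the strike.
tan δ = tan α / sin β = tan 17° / sin 15° = 0.3057 / 0.2588 = 1.1813
true dip = arctan 1.1813 = 49.75°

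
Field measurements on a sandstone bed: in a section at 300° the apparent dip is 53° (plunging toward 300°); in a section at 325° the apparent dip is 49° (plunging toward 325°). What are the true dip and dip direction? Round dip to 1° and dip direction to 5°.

true dip 53°, dip direction 295°

Each apparent-dip line lies in the plane. As unit vectors (x east, y north, z up), v₁ plunges 53°→300° and v₂ plunges 49°→325°.
The plane normal is n = v₁ × v₂ ∝ (-0.202, 0.093, 0.167).
True dip = arccos(n_z / |n|) = arccos(0.6002) = 53.1°.
Dip direction = atan2(-0.202, 0.093) = 295° (azimuth of n's horizontal projection).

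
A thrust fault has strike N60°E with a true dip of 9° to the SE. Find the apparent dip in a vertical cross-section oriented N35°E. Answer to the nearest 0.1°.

3.8°

The section lies 25° from the strike.
tan α = tan 9° × sin 25° = 0.1584 × 0.4226 = 0.0669
apparent dip = arctan 0.0669 = 3.83°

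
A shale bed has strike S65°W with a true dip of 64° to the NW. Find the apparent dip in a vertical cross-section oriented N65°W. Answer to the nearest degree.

58°

The section lies 50° from the strike.
tan(apparent dip) = tan 64° · sin 50° = 1.5706
apparent dip = arctan 1.5706 = 57.52°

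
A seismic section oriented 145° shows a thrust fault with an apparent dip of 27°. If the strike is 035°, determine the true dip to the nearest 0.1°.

The section is 70° from the strike.
tan δ = tan α / sin β = tan 27° / sin 70° = 0.5095 / 0.9397 = 0.5422
true dip = arctan 0.5422 = 28.47°

28.5°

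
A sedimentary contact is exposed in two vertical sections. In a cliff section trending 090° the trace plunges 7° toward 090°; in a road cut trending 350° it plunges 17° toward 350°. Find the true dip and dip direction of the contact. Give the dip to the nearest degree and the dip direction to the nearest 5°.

true dip 19°, dip direction 020°

The two traces are lines in the plane: v₁ = (sin 90°·cos 7°, cos 90°·cos 7°, −sin 7°), v₂ = (sin 350°·cos 17°, cos 350°·cos 17°, −sin 17°).
The plane normal is n = v₁ × v₂ ∝ (0.115, 0.310, 0.935).
Dip δ = arctan(|n_h|/n_z) = arctan(0.331/0.935) = 19.5°.
Dip direction = atan2(0.115, 0.310) = 20° (azimuth of n's horizontal projection).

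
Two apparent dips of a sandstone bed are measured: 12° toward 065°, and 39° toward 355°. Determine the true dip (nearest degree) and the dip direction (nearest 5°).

The two traces are lines in the plane: v₁ = (sin 65°·cos 12°, cos 65°·cos 12°, −sin 12°), v₂ = (sin 355°·cos 39°, cos 355°·cos 39°, −sin 39°).
The plane normal is n = v₁ × v₂ ∝ (-0.099, 0.572, 0.714).
True dip = arccos(n_z / |n|) = arccos(0.7760) = 39.1°.
The horizontal component of n points toward azimuth atan2(n_x, n_y) = 350°, the dip direction.

true dip 39°, dip direction 350°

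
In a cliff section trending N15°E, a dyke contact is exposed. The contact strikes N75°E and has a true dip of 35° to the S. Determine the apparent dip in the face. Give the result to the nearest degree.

The section lies 60° from the strike.
tan α = tan 35° × sin 60° = 0.7002 × 0.8660 = 0.6064
apparent dip = arctan 0.6064 = 31.23°

31°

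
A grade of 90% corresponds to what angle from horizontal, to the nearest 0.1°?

tan θ = 90/100 = 0.9000
θ = arctan(0.9000) = 41.99°

42.0°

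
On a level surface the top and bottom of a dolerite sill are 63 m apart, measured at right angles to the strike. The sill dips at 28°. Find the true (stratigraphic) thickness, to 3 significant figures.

29.6 m

True thickness t = w · sin(dip) = 63 × sin 28°
t = 63 × 0.4695 = 29.577 m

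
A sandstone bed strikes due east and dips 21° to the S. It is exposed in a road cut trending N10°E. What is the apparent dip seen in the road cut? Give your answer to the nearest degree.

21°

The section lies 80° from the strike.
tan(apparent dip) = tan 21° · sin 80° = 0.3780
apparent dip = arctan 0.3780 = 20.71°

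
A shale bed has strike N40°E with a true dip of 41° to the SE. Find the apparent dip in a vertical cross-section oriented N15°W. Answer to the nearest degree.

35°

The strike is N40°E and the section trends N15°W; the acute angle between them is β = 55°.
tan(apparent dip) = tan 41° · sin 55° = 0.7121
apparent dip = arctan 0.7121 = 35.45°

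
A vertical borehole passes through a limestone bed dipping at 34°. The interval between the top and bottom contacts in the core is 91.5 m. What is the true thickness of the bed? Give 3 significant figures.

75.9 m

True thickness t = h · cos(dip) = 91.5 × cos 34°
t = 91.5 × 0.8290 = 75.857 m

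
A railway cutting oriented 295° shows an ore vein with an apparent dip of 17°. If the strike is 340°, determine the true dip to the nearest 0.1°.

β = acute angle between strike 340° and section 295° = 45°.
tan δ = tan α / sin β = tan 17° / sin 45° = 0.3057 / 0.7071 = 0.4324
δ = arctan(0.4324) = 23.38°

23.4°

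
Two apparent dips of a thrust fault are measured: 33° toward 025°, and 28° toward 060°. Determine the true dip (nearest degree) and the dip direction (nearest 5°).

true dip 33°, dip direction 025°

The two traces are lines in the plane: v₁ = (sin 25°·cos 33°, cos 25°·cos 33°, −sin 33°), v₂ = (sin 60°·cos 28°, cos 60°·cos 28°, −sin 28°).
Cross product v₁ × v₂ gives the pole to the plane: n ∝ (0.116, 0.250, 0.425).
True dip = arccos(n_z / |n|) = arccos(0.8387) = 33.0°.
Dip direction = azimuth of (n_x, n_y) = atan2(0.116, 0.250) = 25°.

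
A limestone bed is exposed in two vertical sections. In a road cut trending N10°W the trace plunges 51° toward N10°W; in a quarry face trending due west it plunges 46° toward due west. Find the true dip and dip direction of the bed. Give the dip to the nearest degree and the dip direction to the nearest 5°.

true dip 56°, dip direction 315°

Each apparent-dip line lies in the plane. As unit vectors (x east, y north, z up), v₁ plunges 51°→N10°W and v₂ plunges 46°→due west.
Cross product v₁ × v₂ gives the pole to the plane: n ∝ (-0.446, 0.461, 0.431).
tan δ = √(n_x²+n_y²)/n_z = 0.641/0.431, so δ = 56.1°.
Dip direction = azimuth of (n_x, n_y) = atan2(-0.446, 0.461) = 316°.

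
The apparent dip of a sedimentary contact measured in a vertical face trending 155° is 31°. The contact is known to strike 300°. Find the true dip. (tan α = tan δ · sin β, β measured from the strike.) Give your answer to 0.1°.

46.3°

The section is 35° from the strike.
tan δ = tan α / sin β = tan 31° / sin 35° = 0.6009 / 0.5736 = 1.0476
δ = arctan(1.0476) = 46.33°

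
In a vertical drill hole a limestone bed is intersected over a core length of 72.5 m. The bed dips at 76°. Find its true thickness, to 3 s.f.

True thickness t = h · cos(dip) = 72.5 × cos 76°
t = 72.5 × 0.2419 = 17.539 m

17.5 m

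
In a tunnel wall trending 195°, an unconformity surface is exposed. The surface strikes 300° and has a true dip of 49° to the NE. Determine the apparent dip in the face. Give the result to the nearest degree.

48°

The strike is 300° and the section trends 195°; the acute angle between them is β = 75°.
tan(apparent dip) = tan 49° · sin 75° = 1.1112
α = arctan(1.1112) = 48.01°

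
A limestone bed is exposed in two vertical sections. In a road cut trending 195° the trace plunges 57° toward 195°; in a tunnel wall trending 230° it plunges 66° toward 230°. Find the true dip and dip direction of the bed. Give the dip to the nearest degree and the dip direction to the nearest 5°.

true dip 67°, dip direction 245°

Represent each trace as a vector plunging at its apparent dip toward its trend (east-north-up frame): v₁ = (-0.141, -0.526, -0.839), v₂ = (-0.312, -0.261, -0.914).
n = v₁ × v₂ = (-0.261, -0.133, 0.127) (taken with n_z > 0).
Dip δ = arctan(|n_h|/n_z) = arctan(0.293/0.127) = 66.6°.
Dip direction = azimuth of (n_x, n_y) = atan2(-0.261, -0.133) = 243°.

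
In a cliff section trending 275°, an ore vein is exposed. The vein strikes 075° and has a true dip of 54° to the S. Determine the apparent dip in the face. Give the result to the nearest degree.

The strike is 075° and the section trends 275°; the acute angle between them is β = 20°.
tan(apparent dip) = tan 54° · sin 20° = 0.4708
α = arctan(0.4708) = 25.21°

25°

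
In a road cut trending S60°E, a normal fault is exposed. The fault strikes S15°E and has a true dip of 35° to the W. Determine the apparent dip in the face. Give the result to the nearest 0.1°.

Angle between strike (S15°E) and section (S60°E): β = 45°.
tan α = tan 35° × sin 45° = 0.7002 × 0.7071 = 0.4951
α = arctan(0.4951) = 26.34°

26.3°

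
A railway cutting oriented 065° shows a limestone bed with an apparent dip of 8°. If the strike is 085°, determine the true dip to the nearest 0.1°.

β = acute angle between strike 085° and section 065° = 20°.
tan(true dip) = tan 8° / sin 20° = 0.4109
true dip = arctan 0.4109 = 22.34°

22.3°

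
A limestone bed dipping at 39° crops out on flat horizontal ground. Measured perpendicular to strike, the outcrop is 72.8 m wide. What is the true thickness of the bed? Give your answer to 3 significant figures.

45.8 m

True thickness t = w · sin(dip) = 72.8 × sin 39°
t = 72.8 × 0.6293 = 45.815 m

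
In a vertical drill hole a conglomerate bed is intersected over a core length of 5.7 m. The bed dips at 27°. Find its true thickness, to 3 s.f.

True thickness t = h · cos(dip) = 5.7 × cos 27°
t = 5.7 × 0.8910 = 5.079 m

5.08 m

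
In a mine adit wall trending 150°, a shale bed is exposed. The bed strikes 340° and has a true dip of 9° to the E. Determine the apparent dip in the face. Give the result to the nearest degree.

Angle between strike (340°) and section (150°): β = 10°.
tan(apparent dip) = tan 9° · sin 10° = 0.0275
α = arctan(0.0275) = 1.58°

2°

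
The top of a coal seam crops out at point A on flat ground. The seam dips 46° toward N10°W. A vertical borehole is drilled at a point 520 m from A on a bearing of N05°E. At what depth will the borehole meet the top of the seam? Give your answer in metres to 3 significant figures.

520 m

The hole lies 15° from the dip direction, so the down-dip offset is 520 × cos 15° = 502.28 m.
Depth = down-dip offset × tan(dip) = 502.28 × tan 46° = 502.28 × 1.0355
Depth = 520.13 m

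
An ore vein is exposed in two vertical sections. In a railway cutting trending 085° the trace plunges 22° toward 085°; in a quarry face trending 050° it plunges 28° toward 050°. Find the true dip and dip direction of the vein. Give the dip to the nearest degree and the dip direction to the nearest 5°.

true dip 28°, dip direction 045°

The two traces are lines in the plane: v₁ = (sin 85°·cos 22°, cos 85°·cos 22°, −sin 22°), v₂ = (sin 50°·cos 28°, cos 50°·cos 28°, −sin 28°).
The plane normal is n = v₁ × v₂ ∝ (0.175, 0.180, 0.470).
tan δ = √(n_x²+n_y²)/n_z = 0.251/0.470, so δ = 28.1°.
The horizontal component of n points toward azimuth atan2(n_x, n_y) = 44°, the dip direction.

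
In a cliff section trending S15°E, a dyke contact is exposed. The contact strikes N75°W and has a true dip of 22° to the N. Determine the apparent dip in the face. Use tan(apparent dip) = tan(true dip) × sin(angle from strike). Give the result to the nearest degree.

19°

Angle between strike (N75°W) and section (S15°E): β = 60°.
tan(apparent dip) = tan 22° · sin 60° = 0.3499
apparent dip = arctan 0.3499 = 19.28°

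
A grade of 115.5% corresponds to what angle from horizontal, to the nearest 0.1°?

49.1°

tan θ = 115.5/100 = 1.1550
θ = arctan(1.1550) = 49.11°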